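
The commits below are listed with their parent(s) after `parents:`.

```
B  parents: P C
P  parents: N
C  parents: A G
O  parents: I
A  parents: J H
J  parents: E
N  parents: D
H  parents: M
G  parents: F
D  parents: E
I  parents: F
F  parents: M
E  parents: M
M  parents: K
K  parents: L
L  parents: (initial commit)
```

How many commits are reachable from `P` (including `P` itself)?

7

Walking parent pointers from P: reachable set = {D, E, K, L, M, N, P}.
That is 7 commits.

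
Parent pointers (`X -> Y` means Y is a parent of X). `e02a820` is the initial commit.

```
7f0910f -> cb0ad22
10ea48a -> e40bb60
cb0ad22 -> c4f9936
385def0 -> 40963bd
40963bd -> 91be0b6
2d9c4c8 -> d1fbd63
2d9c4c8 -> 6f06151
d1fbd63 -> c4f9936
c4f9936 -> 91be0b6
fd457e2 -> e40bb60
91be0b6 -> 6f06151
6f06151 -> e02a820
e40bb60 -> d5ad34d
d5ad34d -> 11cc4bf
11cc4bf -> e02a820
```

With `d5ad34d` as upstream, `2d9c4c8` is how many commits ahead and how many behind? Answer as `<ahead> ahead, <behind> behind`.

5 ahead, 2 behind

Reachable from 2d9c4c8: {2d9c4c8, 6f06151, 91be0b6, c4f9936, d1fbd63, e02a820}.
Reachable from d5ad34d: {11cc4bf, d5ad34d, e02a820}.
Only in 2d9c4c8's history (ahead): {2d9c4c8, 6f06151, 91be0b6, c4f9936, d1fbd63} — 5.
Only in d5ad34d's history (behind): {11cc4bf, d5ad34d} — 2.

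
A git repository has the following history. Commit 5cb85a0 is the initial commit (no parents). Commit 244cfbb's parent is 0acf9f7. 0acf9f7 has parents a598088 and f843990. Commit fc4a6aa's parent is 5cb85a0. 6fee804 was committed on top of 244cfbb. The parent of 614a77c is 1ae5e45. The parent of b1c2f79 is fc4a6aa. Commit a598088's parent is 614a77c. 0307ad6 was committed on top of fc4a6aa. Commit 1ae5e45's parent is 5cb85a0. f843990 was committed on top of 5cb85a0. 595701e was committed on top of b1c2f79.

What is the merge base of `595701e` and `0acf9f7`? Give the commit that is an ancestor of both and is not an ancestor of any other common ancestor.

5cb85a0

Ancestors of 595701e: {595701e, 5cb85a0, b1c2f79, fc4a6aa}.
Ancestors of 0acf9f7: {0acf9f7, 1ae5e45, 5cb85a0, 614a77c, a598088, f843990}.
Common ancestors: {5cb85a0}.
The only common ancestor is 5cb85a0, so it is the merge base.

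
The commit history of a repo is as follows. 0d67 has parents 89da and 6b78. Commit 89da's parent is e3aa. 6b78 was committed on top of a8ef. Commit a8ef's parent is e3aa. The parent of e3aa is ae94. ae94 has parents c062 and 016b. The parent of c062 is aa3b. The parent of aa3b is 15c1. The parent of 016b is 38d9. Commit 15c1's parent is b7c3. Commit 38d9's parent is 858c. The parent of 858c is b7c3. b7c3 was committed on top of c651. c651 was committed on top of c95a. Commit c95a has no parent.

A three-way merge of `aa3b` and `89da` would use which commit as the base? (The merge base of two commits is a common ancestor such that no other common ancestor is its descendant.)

Ancestors of aa3b: {15c1, aa3b, b7c3, c651, c95a}.
Ancestors of 89da: {016b, 15c1, 38d9, 858c, 89da, aa3b, ae94, b7c3, c062, c651, c95a, e3aa}.
Common ancestors: {15c1, aa3b, b7c3, c651, c95a}.
Among these, aa3b is not an ancestor of any other common ancestor — it is the merge base.

aa3b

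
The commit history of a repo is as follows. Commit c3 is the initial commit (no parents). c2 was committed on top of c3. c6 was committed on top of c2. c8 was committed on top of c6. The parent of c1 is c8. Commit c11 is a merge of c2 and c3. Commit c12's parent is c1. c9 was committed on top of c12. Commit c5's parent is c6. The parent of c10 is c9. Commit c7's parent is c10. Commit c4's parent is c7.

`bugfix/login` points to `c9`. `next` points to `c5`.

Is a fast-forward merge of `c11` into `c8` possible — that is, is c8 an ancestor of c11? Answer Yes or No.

A fast-forward from c8 to c11 is possible iff c8 is an ancestor of c11.
Ancestors of c11: {c11, c2, c3}.
c8 is not among them, so fast-forward is not possible.

No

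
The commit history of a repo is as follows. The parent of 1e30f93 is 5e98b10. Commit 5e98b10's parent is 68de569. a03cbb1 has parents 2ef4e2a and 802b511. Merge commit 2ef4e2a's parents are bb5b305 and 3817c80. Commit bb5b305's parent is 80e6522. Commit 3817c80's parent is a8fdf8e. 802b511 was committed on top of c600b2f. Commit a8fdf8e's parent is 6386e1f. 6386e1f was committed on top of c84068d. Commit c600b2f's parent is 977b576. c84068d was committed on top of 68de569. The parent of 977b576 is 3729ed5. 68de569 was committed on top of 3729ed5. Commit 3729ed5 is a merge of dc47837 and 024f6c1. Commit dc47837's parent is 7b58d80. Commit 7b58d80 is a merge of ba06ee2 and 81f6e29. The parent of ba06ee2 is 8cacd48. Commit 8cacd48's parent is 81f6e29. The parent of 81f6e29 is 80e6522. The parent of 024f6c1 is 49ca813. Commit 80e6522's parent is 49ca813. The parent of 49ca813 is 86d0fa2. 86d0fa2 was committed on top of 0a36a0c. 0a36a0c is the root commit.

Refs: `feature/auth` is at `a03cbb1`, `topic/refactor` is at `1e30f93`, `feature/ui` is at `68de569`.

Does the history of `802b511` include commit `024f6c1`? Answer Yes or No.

Yes

Ancestors of 802b511 (commits reachable by following parents): {024f6c1, 0a36a0c, 3729ed5, 49ca813, 7b58d80, 802b511, 80e6522, 81f6e29, 86d0fa2, 8cacd48, 977b576, ba06ee2, c600b2f, dc47837}.
024f6c1 is in that set, so it is an ancestor of 802b511.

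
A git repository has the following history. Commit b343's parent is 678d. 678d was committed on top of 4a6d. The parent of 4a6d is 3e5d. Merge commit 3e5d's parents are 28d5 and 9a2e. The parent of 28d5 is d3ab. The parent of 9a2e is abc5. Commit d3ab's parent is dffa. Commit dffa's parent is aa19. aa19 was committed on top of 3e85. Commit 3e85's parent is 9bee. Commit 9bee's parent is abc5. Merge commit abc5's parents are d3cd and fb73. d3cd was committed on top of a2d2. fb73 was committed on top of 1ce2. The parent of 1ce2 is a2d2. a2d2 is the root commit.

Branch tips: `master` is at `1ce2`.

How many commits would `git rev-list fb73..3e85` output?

4

Reachable from 3e85: {1ce2, 3e85, 9bee, a2d2, abc5, d3cd, fb73}.
Reachable from fb73: {1ce2, a2d2, fb73}.
In 3e85's history but not fb73's: {3e85, 9bee, abc5, d3cd} — 4 commits.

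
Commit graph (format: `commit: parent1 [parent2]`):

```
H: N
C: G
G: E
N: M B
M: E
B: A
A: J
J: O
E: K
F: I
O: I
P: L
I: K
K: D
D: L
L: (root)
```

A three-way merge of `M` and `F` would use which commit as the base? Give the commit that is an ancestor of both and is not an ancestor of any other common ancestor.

K

Ancestors of M: {D, E, K, L, M}.
Ancestors of F: {D, F, I, K, L}.
Common ancestors: {D, K, L}.
Among these, K is not an ancestor of any other common ancestor — it is the merge base.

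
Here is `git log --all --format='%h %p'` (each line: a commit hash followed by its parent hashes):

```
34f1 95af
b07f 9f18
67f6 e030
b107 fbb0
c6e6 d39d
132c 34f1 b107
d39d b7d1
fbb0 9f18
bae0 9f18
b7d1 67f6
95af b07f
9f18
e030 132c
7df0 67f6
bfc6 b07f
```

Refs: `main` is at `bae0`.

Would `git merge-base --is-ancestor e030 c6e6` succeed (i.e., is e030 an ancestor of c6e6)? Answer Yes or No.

Yes

Ancestors of c6e6 (commits reachable by following parents): {132c, 34f1, 67f6, 95af, 9f18, b07f, b107, b7d1, c6e6, d39d, e030, fbb0}.
e030 is in that set, so it is an ancestor of c6e6.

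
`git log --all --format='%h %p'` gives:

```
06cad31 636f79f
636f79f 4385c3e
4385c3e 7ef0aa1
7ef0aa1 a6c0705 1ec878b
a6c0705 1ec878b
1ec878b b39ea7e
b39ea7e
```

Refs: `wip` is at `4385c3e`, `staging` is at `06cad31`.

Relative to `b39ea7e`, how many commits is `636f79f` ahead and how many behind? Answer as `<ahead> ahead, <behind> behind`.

5 ahead, 0 behind

Reachable from 636f79f: {1ec878b, 4385c3e, 636f79f, 7ef0aa1, a6c0705, b39ea7e}.
Reachable from b39ea7e: {b39ea7e}.
Only in 636f79f's history (ahead): {1ec878b, 4385c3e, 636f79f, 7ef0aa1, a6c0705} — 5.
Only in b39ea7e's history (behind): {} — 0.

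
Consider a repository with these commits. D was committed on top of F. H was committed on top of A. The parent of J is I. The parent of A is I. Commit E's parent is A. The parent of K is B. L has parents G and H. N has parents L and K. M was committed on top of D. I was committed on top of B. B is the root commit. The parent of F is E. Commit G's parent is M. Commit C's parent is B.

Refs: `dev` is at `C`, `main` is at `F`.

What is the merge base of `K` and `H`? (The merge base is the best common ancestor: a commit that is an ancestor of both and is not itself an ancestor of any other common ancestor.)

Ancestors of K: {B, K}.
Ancestors of H: {A, B, H, I}.
Common ancestors: {B}.
The only common ancestor is B, so it is the merge base.

B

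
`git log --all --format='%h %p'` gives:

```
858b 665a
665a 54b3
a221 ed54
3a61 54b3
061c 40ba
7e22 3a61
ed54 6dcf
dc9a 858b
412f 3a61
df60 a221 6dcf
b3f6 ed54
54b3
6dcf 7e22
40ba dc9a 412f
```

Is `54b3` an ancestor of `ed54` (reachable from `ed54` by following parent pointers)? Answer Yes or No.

Yes

Ancestors of ed54 (commits reachable by following parents): {3a61, 54b3, 6dcf, 7e22, ed54}.
54b3 is in that set, so it is an ancestor of ed54.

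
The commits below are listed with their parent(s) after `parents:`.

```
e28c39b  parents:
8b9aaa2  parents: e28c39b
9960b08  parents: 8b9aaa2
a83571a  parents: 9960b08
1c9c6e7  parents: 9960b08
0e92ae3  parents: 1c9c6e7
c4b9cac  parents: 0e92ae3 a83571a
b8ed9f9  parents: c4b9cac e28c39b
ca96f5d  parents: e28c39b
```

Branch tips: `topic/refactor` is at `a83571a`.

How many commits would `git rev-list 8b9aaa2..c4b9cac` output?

5

Reachable from c4b9cac: {0e92ae3, 1c9c6e7, 8b9aaa2, 9960b08, a83571a, c4b9cac, e28c39b}.
Reachable from 8b9aaa2: {8b9aaa2, e28c39b}.
In c4b9cac's history but not 8b9aaa2's: {0e92ae3, 1c9c6e7, 9960b08, a83571a, c4b9cac} — 5 commits.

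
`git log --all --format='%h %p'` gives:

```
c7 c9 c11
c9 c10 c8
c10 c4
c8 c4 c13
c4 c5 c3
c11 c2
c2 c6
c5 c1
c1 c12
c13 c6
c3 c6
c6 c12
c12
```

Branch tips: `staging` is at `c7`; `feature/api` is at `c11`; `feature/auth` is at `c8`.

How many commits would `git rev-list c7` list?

Walking parent pointers from c7: reachable set = {c1, c10, c11, c12, c13, c2, c3, c4, c5, c6, c7, c8, c9}.
That is 13 commits.

13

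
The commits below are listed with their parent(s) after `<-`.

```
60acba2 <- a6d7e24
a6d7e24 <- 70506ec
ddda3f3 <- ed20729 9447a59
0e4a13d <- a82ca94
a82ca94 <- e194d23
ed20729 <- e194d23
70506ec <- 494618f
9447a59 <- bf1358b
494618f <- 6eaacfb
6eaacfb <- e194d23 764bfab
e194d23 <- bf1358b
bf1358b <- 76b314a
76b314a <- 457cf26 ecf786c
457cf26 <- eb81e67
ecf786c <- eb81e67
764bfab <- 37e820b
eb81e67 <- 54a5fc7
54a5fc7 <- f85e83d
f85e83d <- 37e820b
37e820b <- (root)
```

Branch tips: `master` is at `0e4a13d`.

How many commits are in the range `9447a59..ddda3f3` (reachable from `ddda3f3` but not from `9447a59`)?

3

Reachable from ddda3f3: {37e820b, 457cf26, 54a5fc7, 76b314a, 9447a59, bf1358b, ddda3f3, e194d23, eb81e67, ecf786c, ed20729, f85e83d}.
Reachable from 9447a59: {37e820b, 457cf26, 54a5fc7, 76b314a, 9447a59, bf1358b, eb81e67, ecf786c, f85e83d}.
In ddda3f3's history but not 9447a59's: {ddda3f3, e194d23, ed20729} — 3 commits.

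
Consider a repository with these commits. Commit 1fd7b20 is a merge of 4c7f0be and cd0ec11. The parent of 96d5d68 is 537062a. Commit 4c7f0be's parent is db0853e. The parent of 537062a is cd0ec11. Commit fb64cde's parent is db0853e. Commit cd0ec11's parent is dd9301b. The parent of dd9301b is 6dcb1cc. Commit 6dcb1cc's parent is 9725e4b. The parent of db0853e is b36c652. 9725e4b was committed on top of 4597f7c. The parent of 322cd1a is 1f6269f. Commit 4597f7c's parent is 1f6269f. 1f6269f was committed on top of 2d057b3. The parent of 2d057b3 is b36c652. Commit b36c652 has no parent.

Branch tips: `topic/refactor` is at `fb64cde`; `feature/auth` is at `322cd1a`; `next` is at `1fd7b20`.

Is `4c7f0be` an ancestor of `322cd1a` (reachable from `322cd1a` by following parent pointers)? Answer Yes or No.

Ancestors of 322cd1a: {1f6269f, 2d057b3, 322cd1a, b36c652}.
4c7f0be is not in that set, so it is not an ancestor of 322cd1a.

No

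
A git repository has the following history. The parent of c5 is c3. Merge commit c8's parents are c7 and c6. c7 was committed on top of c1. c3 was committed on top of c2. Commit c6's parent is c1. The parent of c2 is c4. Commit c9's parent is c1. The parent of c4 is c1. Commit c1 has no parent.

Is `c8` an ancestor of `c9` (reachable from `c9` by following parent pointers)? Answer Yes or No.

No

Ancestors of c9: {c1, c9}.
c8 is not in that set, so it is not an ancestor of c9.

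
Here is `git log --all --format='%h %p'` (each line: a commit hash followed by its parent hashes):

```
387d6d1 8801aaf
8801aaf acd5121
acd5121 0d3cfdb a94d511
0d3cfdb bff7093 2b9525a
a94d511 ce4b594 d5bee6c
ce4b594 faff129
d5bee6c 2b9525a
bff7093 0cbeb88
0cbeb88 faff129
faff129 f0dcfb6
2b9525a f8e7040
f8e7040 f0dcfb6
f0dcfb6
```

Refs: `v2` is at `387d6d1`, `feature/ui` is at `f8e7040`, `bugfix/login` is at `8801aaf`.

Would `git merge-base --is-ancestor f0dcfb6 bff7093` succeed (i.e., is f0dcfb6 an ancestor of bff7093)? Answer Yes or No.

Ancestors of bff7093 (commits reachable by following parents): {0cbeb88, bff7093, f0dcfb6, faff129}.
f0dcfb6 is in that set, so it is an ancestor of bff7093.

Yes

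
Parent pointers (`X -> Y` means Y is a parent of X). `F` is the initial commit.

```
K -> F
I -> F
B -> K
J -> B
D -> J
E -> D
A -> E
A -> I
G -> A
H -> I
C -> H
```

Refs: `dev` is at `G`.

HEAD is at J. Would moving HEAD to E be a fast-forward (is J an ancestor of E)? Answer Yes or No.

Yes

A fast-forward from J to E is possible iff J is an ancestor of E.
Ancestors of E: {B, D, E, F, J, K}.
J is among them, so fast-forward is possible.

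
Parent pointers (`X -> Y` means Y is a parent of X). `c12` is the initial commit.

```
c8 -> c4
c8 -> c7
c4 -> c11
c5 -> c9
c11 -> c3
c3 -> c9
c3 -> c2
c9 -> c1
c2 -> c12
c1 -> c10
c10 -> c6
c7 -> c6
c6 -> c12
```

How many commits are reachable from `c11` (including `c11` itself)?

Walking parent pointers from c11: reachable set = {c1, c10, c11, c12, c2, c3, c6, c9}.
That is 8 commits.

8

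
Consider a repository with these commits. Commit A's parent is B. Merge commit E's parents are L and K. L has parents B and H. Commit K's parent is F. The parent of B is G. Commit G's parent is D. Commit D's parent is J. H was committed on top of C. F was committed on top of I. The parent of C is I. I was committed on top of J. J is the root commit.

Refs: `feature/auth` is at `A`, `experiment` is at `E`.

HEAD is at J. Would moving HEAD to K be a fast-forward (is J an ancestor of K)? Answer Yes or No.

A fast-forward from J to K is possible iff J is an ancestor of K.
Ancestors of K: {F, I, J, K}.
J is among them, so fast-forward is possible.

Yes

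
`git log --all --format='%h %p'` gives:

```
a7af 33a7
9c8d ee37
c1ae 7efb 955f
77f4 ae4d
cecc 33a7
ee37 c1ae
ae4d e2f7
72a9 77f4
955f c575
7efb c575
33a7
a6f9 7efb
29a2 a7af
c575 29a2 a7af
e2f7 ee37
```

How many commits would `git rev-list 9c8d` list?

Walking parent pointers from 9c8d: reachable set = {29a2, 33a7, 7efb, 955f, 9c8d, a7af, c1ae, c575, ee37}.
That is 9 commits.

9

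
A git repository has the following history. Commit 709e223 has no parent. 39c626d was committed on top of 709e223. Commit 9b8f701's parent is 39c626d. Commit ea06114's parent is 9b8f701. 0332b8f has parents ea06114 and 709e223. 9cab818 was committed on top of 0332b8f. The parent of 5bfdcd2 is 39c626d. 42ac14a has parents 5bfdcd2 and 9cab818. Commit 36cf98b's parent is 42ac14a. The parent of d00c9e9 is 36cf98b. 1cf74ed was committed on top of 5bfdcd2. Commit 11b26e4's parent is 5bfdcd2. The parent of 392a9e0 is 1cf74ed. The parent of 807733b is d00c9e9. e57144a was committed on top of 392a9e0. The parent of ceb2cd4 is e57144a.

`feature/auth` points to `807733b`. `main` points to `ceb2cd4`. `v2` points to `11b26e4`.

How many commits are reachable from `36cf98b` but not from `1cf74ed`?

Reachable from 36cf98b: {0332b8f, 36cf98b, 39c626d, 42ac14a, 5bfdcd2, 709e223, 9b8f701, 9cab818, ea06114}.
Reachable from 1cf74ed: {1cf74ed, 39c626d, 5bfdcd2, 709e223}.
In 36cf98b's history but not 1cf74ed's: {0332b8f, 36cf98b, 42ac14a, 9b8f701, 9cab818, ea06114} — 6 commits.

6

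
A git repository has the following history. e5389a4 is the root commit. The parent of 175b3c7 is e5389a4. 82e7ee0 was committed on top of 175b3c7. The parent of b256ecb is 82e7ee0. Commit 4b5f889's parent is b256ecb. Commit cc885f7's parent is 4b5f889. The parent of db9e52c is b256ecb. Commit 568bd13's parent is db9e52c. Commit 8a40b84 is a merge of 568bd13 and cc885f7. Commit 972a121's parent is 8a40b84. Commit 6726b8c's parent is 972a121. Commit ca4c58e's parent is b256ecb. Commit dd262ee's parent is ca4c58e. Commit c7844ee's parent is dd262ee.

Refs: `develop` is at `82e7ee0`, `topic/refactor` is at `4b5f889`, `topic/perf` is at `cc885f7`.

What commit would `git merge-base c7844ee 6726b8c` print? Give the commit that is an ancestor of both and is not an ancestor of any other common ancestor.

b256ecb

Ancestors of c7844ee: {175b3c7, 82e7ee0, b256ecb, c7844ee, ca4c58e, dd262ee, e5389a4}.
Ancestors of 6726b8c: {175b3c7, 4b5f889, 568bd13, 6726b8c, 82e7ee0, 8a40b84, 972a121, b256ecb, cc885f7, db9e52c, e5389a4}.
Common ancestors: {175b3c7, 82e7ee0, b256ecb, e5389a4}.
Among these, b256ecb is not an ancestor of any other common ancestor — it is the merge base.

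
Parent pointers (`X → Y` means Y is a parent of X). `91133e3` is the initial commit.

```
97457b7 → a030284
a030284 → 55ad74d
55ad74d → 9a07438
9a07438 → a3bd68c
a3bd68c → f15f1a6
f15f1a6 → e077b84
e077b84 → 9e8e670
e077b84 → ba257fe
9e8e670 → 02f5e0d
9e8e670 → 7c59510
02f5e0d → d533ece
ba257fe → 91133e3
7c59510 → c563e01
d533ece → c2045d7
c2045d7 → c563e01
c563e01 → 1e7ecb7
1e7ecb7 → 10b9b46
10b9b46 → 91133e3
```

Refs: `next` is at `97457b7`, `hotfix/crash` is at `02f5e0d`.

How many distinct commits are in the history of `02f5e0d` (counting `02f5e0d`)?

7

Walking parent pointers from 02f5e0d: reachable set = {02f5e0d, 10b9b46, 1e7ecb7, 91133e3, c2045d7, c563e01, d533ece}.
That is 7 commits.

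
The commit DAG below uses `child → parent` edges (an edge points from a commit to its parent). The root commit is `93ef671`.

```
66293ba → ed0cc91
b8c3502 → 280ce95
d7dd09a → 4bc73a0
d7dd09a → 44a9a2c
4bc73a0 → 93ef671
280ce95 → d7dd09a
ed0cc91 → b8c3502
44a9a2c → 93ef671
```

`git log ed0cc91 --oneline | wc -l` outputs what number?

Walking parent pointers from ed0cc91: reachable set = {280ce95, 44a9a2c, 4bc73a0, 93ef671, b8c3502, d7dd09a, ed0cc91}.
That is 7 commits.

7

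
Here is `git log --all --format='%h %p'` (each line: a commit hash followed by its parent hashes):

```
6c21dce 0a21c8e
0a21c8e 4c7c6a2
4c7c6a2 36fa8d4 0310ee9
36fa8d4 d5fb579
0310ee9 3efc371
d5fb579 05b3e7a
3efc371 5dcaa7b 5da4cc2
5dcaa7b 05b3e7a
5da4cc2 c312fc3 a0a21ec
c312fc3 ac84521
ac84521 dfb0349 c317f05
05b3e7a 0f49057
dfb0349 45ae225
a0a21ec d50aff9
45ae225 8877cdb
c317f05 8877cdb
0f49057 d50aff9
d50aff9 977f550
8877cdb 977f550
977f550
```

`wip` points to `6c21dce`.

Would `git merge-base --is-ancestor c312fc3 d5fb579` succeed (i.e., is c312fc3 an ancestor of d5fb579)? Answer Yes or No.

Ancestors of d5fb579: {05b3e7a, 0f49057, 977f550, d50aff9, d5fb579}.
c312fc3 is not in that set, so it is not an ancestor of d5fb579.

No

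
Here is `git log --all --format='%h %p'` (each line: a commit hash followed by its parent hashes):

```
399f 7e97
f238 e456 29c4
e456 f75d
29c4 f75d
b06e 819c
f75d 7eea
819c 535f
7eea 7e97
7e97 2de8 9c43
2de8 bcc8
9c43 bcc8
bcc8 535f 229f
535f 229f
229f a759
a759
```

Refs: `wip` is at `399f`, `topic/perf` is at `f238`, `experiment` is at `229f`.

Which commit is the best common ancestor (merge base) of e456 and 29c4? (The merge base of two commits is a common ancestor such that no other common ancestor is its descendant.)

Ancestors of e456: {229f, 2de8, 535f, 7e97, 7eea, 9c43, a759, bcc8, e456, f75d}.
Ancestors of 29c4: {229f, 29c4, 2de8, 535f, 7e97, 7eea, 9c43, a759, bcc8, f75d}.
Common ancestors: {229f, 2de8, 535f, 7e97, 7eea, 9c43, a759, bcc8, f75d}.
Among these, f75d is not an ancestor of any other common ancestor — it is the merge base.

f75d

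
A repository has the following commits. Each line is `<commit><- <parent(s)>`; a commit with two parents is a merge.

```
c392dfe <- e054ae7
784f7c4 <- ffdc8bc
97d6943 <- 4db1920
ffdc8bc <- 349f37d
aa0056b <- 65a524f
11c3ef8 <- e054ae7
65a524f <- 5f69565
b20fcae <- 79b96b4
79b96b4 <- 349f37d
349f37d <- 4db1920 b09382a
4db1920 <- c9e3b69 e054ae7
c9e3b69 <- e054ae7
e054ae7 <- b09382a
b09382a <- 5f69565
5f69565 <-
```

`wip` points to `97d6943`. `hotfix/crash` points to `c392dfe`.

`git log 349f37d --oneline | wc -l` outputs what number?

Walking parent pointers from 349f37d: reachable set = {349f37d, 4db1920, 5f69565, b09382a, c9e3b69, e054ae7}.
That is 6 commits.

6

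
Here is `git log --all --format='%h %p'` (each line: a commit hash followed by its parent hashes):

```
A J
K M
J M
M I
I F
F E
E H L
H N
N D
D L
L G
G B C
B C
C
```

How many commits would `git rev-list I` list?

10

Walking parent pointers from I: reachable set = {B, C, D, E, F, G, H, I, L, N}.
That is 10 commits.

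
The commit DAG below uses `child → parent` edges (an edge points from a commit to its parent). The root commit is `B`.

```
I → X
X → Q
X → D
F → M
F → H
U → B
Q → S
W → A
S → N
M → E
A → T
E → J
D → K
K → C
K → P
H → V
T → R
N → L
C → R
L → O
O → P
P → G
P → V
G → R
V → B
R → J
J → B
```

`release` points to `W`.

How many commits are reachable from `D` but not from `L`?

Reachable from D: {B, C, D, G, J, K, P, R, V}.
Reachable from L: {B, G, J, L, O, P, R, V}.
In D's history but not L's: {C, D, K} — 3 commits.

3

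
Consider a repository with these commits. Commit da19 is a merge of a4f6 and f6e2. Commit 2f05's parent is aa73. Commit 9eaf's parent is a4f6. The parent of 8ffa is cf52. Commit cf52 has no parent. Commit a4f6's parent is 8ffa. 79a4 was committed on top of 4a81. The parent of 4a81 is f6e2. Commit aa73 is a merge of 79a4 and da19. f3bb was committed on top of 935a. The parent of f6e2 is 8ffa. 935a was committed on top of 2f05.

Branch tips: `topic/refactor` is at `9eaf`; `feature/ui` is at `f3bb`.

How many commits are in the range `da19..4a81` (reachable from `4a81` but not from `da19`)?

Reachable from 4a81: {4a81, 8ffa, cf52, f6e2}.
Reachable from da19: {8ffa, a4f6, cf52, da19, f6e2}.
In 4a81's history but not da19's: {4a81} — 1 commit.

1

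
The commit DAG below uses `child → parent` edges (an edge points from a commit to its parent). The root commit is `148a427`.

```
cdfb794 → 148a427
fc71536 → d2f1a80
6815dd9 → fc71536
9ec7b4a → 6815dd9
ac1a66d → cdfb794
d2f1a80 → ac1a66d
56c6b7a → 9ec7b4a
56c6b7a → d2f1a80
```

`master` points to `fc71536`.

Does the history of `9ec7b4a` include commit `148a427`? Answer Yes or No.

Yes

Ancestors of 9ec7b4a (commits reachable by following parents): {148a427, 6815dd9, 9ec7b4a, ac1a66d, cdfb794, d2f1a80, fc71536}.
148a427 is in that set, so it is an ancestor of 9ec7b4a.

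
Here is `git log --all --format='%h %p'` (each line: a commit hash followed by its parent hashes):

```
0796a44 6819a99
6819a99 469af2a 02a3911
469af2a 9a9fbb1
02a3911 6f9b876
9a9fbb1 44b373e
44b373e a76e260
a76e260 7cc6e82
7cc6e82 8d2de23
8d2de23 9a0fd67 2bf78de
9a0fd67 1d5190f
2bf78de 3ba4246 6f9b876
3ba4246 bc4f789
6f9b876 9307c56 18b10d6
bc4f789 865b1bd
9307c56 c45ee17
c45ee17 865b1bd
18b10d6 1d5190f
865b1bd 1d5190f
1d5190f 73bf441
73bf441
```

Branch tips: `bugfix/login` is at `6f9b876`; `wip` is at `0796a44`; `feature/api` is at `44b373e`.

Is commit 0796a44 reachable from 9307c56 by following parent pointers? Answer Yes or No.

No

Ancestors of 9307c56: {1d5190f, 73bf441, 865b1bd, 9307c56, c45ee17}.
0796a44 is not in that set, so it is not an ancestor of 9307c56.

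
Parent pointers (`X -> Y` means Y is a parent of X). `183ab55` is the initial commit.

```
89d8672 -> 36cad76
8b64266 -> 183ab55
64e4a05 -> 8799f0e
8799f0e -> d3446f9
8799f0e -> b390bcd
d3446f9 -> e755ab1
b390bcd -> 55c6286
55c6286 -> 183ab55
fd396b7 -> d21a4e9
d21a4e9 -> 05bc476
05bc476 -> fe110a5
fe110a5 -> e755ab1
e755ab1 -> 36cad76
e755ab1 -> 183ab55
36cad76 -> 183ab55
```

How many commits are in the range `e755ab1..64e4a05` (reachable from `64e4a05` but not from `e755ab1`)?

5

Reachable from 64e4a05: {183ab55, 36cad76, 55c6286, 64e4a05, 8799f0e, b390bcd, d3446f9, e755ab1}.
Reachable from e755ab1: {183ab55, 36cad76, e755ab1}.
In 64e4a05's history but not e755ab1's: {55c6286, 64e4a05, 8799f0e, b390bcd, d3446f9} — 5 commits.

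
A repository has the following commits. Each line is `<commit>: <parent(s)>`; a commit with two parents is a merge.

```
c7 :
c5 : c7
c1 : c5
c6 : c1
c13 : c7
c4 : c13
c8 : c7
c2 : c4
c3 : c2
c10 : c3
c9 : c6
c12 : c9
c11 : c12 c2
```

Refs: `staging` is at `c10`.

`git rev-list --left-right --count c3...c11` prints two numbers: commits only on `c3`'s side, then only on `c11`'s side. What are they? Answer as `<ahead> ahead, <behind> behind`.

1 ahead, 6 behind

Reachable from c3: {c13, c2, c3, c4, c7}.
Reachable from c11: {c1, c11, c12, c13, c2, c4, c5, c6, c7, c9}.
Only in c3's history (ahead): {c3} — 1.
Only in c11's history (behind): {c1, c11, c12, c5, c6, c9} — 6.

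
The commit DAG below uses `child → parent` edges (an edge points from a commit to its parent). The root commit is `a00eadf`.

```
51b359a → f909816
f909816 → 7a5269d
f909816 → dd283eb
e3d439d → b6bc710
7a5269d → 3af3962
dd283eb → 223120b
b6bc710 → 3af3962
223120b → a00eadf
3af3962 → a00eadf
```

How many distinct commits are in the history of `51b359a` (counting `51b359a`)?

7

Walking parent pointers from 51b359a: reachable set = {223120b, 3af3962, 51b359a, 7a5269d, a00eadf, dd283eb, f909816}.
That is 7 commits.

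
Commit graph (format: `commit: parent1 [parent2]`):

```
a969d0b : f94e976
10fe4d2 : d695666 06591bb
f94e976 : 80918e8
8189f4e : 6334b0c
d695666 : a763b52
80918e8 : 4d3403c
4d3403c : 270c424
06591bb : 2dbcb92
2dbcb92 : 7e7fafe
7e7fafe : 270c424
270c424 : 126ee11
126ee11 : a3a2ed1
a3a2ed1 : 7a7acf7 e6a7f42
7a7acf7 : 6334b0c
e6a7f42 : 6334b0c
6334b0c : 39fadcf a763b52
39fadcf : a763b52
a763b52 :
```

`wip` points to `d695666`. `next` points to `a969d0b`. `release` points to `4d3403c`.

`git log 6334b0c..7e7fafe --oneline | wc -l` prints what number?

Reachable from 7e7fafe: {126ee11, 270c424, 39fadcf, 6334b0c, 7a7acf7, 7e7fafe, a3a2ed1, a763b52, e6a7f42}.
Reachable from 6334b0c: {39fadcf, 6334b0c, a763b52}.
In 7e7fafe's history but not 6334b0c's: {126ee11, 270c424, 7a7acf7, 7e7fafe, a3a2ed1, e6a7f42} — 6 commits.

6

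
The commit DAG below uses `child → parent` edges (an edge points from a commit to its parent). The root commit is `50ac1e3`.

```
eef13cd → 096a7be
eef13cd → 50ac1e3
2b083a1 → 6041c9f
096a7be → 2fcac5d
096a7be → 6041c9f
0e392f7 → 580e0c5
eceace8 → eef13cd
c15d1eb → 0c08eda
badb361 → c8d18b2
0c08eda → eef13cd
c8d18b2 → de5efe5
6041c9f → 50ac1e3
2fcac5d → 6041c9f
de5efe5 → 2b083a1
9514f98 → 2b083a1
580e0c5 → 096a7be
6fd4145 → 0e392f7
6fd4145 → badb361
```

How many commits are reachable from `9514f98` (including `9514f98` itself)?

Walking parent pointers from 9514f98: reachable set = {2b083a1, 50ac1e3, 6041c9f, 9514f98}.
That is 4 commits.

4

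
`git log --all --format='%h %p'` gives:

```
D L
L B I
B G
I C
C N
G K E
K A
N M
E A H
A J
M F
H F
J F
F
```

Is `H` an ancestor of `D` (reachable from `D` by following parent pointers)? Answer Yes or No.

Ancestors of D (commits reachable by following parents): {A, B, C, D, E, F, G, H, I, J, K, L, M, N}.
H is in that set, so it is an ancestor of D.

Yes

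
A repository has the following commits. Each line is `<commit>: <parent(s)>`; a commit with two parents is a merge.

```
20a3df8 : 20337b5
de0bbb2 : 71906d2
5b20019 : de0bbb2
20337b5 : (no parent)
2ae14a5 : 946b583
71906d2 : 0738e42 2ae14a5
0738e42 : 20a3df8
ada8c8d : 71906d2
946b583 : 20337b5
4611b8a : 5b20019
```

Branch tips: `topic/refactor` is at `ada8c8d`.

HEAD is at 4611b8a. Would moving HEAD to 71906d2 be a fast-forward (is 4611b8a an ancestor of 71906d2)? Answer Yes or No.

No

A fast-forward from 4611b8a to 71906d2 is possible iff 4611b8a is an ancestor of 71906d2.
Ancestors of 71906d2: {0738e42, 20337b5, 20a3df8, 2ae14a5, 71906d2, 946b583}.
4611b8a is not among them, so fast-forward is not possible.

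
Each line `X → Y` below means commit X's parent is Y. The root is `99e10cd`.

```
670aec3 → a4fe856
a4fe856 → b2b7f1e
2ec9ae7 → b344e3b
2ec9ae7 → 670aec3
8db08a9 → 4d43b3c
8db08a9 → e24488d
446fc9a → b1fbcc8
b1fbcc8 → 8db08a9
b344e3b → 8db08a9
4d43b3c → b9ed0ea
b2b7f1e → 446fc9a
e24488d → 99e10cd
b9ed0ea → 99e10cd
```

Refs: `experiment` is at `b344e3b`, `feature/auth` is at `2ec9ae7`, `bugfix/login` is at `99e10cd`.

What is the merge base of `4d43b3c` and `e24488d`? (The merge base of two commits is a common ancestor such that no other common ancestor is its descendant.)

Ancestors of 4d43b3c: {4d43b3c, 99e10cd, b9ed0ea}.
Ancestors of e24488d: {99e10cd, e24488d}.
Common ancestors: {99e10cd}.
The only common ancestor is 99e10cd, so it is the merge base.

99e10cd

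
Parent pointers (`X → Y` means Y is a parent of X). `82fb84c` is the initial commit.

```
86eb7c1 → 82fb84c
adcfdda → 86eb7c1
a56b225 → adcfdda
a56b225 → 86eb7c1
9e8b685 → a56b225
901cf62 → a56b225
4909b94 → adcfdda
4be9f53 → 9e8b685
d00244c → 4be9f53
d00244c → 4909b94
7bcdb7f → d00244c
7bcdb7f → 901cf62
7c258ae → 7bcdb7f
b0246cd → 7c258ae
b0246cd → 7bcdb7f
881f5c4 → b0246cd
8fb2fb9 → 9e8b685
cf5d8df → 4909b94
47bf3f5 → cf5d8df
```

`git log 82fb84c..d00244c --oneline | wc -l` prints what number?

7

Reachable from d00244c: {4909b94, 4be9f53, 82fb84c, 86eb7c1, 9e8b685, a56b225, adcfdda, d00244c}.
Reachable from 82fb84c: {82fb84c}.
In d00244c's history but not 82fb84c's: {4909b94, 4be9f53, 86eb7c1, 9e8b685, a56b225, adcfdda, d00244c} — 7 commits.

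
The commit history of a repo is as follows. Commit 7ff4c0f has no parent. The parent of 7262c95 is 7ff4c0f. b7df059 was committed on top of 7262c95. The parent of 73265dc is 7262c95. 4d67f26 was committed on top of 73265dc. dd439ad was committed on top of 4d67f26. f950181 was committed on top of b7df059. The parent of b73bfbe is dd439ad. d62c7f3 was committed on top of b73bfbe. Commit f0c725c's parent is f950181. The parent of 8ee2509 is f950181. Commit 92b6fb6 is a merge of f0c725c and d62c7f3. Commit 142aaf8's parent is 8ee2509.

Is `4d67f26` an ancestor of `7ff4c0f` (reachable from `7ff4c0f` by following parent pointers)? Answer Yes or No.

No

Ancestors of 7ff4c0f: {7ff4c0f}.
4d67f26 is not in that set, so it is not an ancestor of 7ff4c0f.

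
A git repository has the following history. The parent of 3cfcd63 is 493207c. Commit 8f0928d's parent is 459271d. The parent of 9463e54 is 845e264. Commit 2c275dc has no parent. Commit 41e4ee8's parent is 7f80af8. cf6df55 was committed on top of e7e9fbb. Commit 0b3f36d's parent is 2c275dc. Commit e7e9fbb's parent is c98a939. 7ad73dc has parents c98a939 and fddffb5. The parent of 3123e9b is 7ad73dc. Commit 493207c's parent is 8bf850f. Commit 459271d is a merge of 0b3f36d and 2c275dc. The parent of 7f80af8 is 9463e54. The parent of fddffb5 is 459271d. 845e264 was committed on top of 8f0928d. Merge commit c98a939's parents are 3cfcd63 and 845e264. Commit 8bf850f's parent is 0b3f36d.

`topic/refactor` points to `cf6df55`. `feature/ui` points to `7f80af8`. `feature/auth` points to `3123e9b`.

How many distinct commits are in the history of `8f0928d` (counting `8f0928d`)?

4

Walking parent pointers from 8f0928d: reachable set = {0b3f36d, 2c275dc, 459271d, 8f0928d}.
That is 4 commits.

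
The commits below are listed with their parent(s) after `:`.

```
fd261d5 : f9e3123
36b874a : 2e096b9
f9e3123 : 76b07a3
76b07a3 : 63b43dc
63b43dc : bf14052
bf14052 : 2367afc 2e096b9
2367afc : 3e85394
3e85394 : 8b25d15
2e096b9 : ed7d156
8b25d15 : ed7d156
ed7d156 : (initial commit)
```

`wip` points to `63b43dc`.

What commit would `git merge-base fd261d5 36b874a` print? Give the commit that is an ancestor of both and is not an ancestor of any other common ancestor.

2e096b9

Ancestors of fd261d5: {2367afc, 2e096b9, 3e85394, 63b43dc, 76b07a3, 8b25d15, bf14052, ed7d156, f9e3123, fd261d5}.
Ancestors of 36b874a: {2e096b9, 36b874a, ed7d156}.
Common ancestors: {2e096b9, ed7d156}.
Among these, 2e096b9 is not an ancestor of any other common ancestor — it is the merge base.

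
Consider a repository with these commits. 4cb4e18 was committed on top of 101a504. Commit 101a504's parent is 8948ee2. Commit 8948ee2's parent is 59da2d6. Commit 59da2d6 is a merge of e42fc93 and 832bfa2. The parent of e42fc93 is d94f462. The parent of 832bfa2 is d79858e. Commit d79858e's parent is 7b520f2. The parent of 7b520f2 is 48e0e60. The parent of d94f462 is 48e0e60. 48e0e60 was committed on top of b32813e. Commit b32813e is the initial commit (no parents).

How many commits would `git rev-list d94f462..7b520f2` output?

1

Reachable from 7b520f2: {48e0e60, 7b520f2, b32813e}.
Reachable from d94f462: {48e0e60, b32813e, d94f462}.
In 7b520f2's history but not d94f462's: {7b520f2} — 1 commit.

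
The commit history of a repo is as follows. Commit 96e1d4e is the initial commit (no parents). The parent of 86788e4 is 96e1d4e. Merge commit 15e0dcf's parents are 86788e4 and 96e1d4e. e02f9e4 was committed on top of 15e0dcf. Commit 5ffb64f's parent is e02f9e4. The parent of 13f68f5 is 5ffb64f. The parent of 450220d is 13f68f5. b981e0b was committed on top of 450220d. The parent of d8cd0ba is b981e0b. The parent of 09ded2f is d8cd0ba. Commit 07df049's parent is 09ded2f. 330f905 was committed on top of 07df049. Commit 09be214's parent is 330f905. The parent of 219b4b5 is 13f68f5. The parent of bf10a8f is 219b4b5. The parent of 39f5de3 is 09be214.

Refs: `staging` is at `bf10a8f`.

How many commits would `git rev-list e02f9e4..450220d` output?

3

Reachable from 450220d: {13f68f5, 15e0dcf, 450220d, 5ffb64f, 86788e4, 96e1d4e, e02f9e4}.
Reachable from e02f9e4: {15e0dcf, 86788e4, 96e1d4e, e02f9e4}.
In 450220d's history but not e02f9e4's: {13f68f5, 450220d, 5ffb64f} — 3 commits.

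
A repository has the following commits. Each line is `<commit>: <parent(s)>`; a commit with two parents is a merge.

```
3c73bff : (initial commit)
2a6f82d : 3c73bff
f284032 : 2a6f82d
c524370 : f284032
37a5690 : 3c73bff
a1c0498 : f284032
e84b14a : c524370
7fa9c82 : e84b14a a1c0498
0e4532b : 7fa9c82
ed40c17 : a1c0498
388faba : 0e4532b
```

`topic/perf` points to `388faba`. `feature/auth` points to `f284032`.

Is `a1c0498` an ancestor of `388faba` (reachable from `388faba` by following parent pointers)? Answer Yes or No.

Yes

Ancestors of 388faba (commits reachable by following parents): {0e4532b, 2a6f82d, 388faba, 3c73bff, 7fa9c82, a1c0498, c524370, e84b14a, f284032}.
a1c0498 is in that set, so it is an ancestor of 388faba.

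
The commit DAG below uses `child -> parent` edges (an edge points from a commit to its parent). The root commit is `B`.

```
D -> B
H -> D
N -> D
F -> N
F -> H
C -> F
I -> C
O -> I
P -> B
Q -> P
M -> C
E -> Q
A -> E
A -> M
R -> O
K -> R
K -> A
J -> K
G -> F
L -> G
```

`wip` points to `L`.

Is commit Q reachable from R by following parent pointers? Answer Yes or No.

No

Ancestors of R: {B, C, D, F, H, I, N, O, R}.
Q is not in that set, so it is not an ancestor of R.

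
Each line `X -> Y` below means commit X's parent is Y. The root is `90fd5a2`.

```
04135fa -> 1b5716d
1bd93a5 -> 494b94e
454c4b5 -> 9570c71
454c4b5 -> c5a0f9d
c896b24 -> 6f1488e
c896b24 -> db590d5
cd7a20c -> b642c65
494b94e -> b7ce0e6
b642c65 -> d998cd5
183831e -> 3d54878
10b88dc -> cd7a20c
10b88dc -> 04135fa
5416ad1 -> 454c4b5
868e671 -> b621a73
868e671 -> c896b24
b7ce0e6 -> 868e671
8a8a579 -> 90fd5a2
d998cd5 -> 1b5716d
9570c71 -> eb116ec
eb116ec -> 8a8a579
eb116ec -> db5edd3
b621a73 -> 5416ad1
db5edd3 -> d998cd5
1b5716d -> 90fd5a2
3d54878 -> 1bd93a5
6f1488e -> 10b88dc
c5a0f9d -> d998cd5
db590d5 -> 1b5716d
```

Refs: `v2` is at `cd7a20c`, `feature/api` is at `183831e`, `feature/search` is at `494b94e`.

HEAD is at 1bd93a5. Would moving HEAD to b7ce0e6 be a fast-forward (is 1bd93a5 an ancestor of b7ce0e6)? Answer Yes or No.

No

A fast-forward from 1bd93a5 to b7ce0e6 is possible iff 1bd93a5 is an ancestor of b7ce0e6.
Ancestors of b7ce0e6: {04135fa, 10b88dc, 1b5716d, 454c4b5, 5416ad1, 6f1488e, 868e671, 8a8a579, 90fd5a2, 9570c71, b621a73, b642c65, b7ce0e6, c5a0f9d, c896b24, cd7a20c, d998cd5, db590d5, db5edd3, eb116ec}.
1bd93a5 is not among them, so fast-forward is not possible.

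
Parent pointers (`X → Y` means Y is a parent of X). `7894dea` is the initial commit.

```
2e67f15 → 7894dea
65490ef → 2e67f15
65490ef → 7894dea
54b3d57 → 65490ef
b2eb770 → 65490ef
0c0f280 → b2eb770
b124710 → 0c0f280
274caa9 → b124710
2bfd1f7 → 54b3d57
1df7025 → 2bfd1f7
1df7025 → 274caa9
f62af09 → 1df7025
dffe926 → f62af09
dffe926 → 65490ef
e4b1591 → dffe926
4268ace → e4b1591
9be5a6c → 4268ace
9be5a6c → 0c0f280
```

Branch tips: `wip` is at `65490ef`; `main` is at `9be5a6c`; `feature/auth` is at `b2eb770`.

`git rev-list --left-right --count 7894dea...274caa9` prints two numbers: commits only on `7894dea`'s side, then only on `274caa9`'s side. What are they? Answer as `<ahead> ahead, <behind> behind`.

Reachable from 7894dea: {7894dea}.
Reachable from 274caa9: {0c0f280, 274caa9, 2e67f15, 65490ef, 7894dea, b124710, b2eb770}.
Only in 7894dea's history (ahead): {} — 0.
Only in 274caa9's history (behind): {0c0f280, 274caa9, 2e67f15, 65490ef, b124710, b2eb770} — 6.

0 ahead, 6 behind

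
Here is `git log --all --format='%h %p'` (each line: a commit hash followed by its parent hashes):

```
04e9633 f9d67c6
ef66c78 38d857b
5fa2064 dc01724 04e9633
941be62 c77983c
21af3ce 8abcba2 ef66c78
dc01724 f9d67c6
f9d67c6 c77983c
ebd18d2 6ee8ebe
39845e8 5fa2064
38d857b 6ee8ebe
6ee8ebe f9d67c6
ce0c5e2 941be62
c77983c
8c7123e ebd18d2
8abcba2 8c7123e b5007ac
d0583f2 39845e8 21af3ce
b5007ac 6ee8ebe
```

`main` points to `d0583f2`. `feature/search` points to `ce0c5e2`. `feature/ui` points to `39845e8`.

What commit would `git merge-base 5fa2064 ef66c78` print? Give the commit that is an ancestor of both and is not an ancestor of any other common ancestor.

Ancestors of 5fa2064: {04e9633, 5fa2064, c77983c, dc01724, f9d67c6}.
Ancestors of ef66c78: {38d857b, 6ee8ebe, c77983c, ef66c78, f9d67c6}.
Common ancestors: {c77983c, f9d67c6}.
Among these, f9d67c6 is not an ancestor of any other common ancestor — it is the merge base.

f9d67c6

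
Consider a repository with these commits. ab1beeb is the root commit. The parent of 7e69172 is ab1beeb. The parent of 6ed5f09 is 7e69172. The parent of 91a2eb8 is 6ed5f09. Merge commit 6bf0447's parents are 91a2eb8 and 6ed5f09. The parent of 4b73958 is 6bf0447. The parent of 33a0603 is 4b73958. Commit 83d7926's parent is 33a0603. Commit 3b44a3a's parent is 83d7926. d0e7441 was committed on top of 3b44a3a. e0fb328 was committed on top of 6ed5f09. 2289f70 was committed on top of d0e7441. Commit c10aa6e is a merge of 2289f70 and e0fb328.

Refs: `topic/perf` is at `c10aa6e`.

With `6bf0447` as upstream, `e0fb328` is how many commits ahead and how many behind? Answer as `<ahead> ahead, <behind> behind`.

1 ahead, 2 behind

Reachable from e0fb328: {6ed5f09, 7e69172, ab1beeb, e0fb328}.
Reachable from 6bf0447: {6bf0447, 6ed5f09, 7e69172, 91a2eb8, ab1beeb}.
Only in e0fb328's history (ahead): {e0fb328} — 1.
Only in 6bf0447's history (behind): {6bf0447, 91a2eb8} — 2.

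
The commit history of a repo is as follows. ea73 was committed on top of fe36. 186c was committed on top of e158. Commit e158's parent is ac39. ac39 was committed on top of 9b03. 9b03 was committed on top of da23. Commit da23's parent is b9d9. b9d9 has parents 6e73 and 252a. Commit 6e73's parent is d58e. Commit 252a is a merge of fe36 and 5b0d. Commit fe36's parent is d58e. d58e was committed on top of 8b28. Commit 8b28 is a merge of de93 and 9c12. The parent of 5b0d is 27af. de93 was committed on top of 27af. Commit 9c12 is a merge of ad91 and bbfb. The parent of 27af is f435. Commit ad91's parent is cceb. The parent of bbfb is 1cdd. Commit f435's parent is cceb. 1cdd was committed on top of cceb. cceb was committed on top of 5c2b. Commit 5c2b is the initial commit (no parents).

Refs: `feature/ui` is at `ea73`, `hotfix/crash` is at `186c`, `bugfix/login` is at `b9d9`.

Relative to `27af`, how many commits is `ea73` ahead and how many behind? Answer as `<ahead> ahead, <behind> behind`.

9 ahead, 0 behind

Reachable from ea73: {1cdd, 27af, 5c2b, 8b28, 9c12, ad91, bbfb, cceb, d58e, de93, ea73, f435, fe36}.
Reachable from 27af: {27af, 5c2b, cceb, f435}.
Only in ea73's history (ahead): {1cdd, 8b28, 9c12, ad91, bbfb, d58e, de93, ea73, fe36} — 9.
Only in 27af's history (behind): {} — 0.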